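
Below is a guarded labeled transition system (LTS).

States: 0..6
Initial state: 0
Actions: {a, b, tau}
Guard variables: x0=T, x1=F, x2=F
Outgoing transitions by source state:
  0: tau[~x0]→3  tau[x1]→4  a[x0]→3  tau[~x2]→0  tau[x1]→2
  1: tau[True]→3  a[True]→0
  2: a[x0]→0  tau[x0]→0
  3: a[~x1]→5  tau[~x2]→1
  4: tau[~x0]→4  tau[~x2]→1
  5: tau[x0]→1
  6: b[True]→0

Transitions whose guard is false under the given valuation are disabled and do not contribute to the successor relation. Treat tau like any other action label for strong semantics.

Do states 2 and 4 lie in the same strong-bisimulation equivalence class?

Answer: NOT BISIMILAR

Analysis:
Bisimulation quotient by refinement:
  P[0] = {{0,1,2,3,4,5,6}}
  P[1] = {{0,1,2,3},{4,5},{6}}
  P[2] = {{0,1,2},{3},{4,5},{6}}
  P[3] = {{0},{1},{2},{3},{4,5},{6}}
stable after 4 split(s): 6 block(s)
class of 2: {2}; class of 4: {4,5}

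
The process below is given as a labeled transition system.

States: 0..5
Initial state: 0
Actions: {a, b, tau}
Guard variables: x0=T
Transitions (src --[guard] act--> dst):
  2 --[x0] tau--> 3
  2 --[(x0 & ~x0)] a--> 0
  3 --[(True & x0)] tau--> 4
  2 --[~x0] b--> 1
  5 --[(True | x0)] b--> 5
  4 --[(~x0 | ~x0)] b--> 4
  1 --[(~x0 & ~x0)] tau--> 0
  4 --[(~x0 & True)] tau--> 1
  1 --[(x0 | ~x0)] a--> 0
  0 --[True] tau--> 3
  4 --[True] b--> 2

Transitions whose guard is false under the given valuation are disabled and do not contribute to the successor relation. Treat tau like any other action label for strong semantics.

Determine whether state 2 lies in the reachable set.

After dropping false guards: 6 live edges.
Layer 0: {0}
Layer 1: {3}  total {0,3}
Layer 2: {4}  total {0,3,4}
Layer 3: {2}  total {0,2,3,4}
Reachable = {0,2,3,4}
Path to 2: tau·tau·b

Answer: REACHABLE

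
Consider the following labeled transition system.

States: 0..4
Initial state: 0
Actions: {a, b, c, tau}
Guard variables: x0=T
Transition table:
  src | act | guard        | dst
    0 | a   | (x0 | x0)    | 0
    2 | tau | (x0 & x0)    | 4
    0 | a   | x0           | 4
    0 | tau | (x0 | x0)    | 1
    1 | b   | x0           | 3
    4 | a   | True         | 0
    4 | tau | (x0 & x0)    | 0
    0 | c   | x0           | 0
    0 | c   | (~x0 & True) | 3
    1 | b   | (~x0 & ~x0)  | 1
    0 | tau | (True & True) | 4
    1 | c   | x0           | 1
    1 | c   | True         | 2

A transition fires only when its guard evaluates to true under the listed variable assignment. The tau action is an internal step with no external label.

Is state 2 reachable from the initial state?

11 transition(s) survive guard evaluation.
L0 = {0}
L1 = {1,4}  cumulative {0,1,4}
L2 = {2,3}  cumulative {0,1,2,3,4}
R = {0,1,2,3,4}
trace reaching 2: tau·c

Answer: REACHABLE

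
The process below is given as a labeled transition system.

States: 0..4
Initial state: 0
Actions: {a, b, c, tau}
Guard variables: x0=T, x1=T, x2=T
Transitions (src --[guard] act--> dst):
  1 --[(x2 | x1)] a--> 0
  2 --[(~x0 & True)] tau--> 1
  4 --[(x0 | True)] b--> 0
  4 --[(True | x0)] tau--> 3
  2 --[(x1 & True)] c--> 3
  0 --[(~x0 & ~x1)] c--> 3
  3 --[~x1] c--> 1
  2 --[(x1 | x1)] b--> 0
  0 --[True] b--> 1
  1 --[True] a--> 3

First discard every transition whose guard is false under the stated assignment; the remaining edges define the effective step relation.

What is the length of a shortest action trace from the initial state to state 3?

BFS to 3:
  depth 0: {0}
  depth 1: {1}
  depth 2: {3}
depth(3)=2, e.g. b·a

Answer: 2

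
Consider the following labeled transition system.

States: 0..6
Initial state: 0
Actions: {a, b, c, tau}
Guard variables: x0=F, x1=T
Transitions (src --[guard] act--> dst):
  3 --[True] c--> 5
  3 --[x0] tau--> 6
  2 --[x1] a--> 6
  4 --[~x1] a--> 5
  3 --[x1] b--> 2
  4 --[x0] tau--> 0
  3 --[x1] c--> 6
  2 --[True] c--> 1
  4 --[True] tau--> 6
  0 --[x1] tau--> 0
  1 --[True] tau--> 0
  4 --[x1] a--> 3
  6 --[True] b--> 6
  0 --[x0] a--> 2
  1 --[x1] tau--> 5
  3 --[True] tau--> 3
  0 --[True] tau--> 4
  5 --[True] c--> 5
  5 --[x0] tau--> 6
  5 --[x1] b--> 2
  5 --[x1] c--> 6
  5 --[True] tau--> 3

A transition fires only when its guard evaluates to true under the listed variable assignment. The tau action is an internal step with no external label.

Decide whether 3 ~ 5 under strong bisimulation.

Answer: BISIMILAR

Working:
Compute ~ classes (split until stable):
  π0 = {{0,1,2,3,4,5,6}}
  π1 = {{0,1},{2},{3,5},{4},{6}}
  π2 = {{0},{1},{2},{3,5},{4},{6}}
stable after 3 split(s): 6 block(s)
[3]={3,5}  [5]={3,5}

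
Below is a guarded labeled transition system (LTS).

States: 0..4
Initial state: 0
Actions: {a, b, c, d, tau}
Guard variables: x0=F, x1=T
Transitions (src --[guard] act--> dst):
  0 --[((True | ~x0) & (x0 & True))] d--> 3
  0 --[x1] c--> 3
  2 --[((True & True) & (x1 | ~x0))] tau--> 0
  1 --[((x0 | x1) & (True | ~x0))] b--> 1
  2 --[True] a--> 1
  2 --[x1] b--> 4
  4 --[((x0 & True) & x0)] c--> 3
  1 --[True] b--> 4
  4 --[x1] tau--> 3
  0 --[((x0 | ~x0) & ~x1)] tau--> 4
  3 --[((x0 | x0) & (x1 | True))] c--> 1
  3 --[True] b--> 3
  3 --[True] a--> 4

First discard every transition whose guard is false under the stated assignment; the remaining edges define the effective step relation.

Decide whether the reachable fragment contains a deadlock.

R = {0,3,4}
  0: c→3  [1 exit(s)]
  3: a→4  b→3  [2 exit(s)]
  4: tau→3  [1 exit(s)]

Answer: DEADLOCK-FREE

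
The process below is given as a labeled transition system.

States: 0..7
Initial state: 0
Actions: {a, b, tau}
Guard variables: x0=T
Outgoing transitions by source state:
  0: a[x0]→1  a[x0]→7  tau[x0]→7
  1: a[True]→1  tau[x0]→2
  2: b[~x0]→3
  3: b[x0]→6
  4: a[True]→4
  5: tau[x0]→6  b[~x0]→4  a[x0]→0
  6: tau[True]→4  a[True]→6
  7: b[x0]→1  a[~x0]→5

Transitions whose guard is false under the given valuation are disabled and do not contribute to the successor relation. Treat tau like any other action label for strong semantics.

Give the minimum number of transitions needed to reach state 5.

Breadth-first toward 5:
  L0 = {0}
  L1 = {1,7}
  L2 = {2}
5 never appears.

Answer: UNREACHABLE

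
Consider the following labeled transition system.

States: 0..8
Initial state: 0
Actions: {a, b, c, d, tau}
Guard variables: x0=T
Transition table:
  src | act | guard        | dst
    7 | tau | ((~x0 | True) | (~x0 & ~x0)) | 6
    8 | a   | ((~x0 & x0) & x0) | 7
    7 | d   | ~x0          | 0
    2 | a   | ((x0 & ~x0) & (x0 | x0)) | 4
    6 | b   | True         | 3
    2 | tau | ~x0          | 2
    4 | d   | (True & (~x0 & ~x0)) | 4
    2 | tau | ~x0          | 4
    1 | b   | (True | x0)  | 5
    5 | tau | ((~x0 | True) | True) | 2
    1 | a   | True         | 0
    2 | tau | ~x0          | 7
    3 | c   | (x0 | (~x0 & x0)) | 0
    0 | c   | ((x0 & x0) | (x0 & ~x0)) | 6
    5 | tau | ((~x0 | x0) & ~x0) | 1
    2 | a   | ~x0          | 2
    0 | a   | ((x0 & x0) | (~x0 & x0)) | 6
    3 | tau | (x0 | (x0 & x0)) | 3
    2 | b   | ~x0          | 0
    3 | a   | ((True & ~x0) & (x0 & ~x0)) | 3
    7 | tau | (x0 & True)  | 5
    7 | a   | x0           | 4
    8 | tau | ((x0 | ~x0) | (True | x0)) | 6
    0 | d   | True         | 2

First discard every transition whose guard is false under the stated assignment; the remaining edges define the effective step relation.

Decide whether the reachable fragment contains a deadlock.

Answer: DEADLOCK at state 2

Working:
Reachable = {0,2,3,6}
  0: a→6  c→6  d→2  [3 out]
  2: ∅  [deadlock]
  3: c→0  tau→3  [2 out]
  6: b→3  [1 out]
trace reaching 2: d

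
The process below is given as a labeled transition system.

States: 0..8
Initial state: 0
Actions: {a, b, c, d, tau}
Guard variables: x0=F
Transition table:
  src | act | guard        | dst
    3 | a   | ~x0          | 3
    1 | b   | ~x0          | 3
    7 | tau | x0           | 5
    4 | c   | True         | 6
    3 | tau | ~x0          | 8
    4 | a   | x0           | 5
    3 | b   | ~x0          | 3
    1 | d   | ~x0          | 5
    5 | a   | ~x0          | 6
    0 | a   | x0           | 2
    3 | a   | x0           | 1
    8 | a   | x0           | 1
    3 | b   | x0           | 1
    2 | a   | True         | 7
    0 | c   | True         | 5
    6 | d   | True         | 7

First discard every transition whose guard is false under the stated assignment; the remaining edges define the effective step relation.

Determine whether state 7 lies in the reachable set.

Answer: REACHABLE

Analysis:
Guard filter leaves 10 enabled edge(s).
depth 0: {0}
depth 1: {5}  cumulative {0,5}
depth 2: {6}  cumulative {0,5,6}
depth 3: {7}  cumulative {0,5,6,7}
Reach set: {0,5,6,7}
witness 7: c·a·d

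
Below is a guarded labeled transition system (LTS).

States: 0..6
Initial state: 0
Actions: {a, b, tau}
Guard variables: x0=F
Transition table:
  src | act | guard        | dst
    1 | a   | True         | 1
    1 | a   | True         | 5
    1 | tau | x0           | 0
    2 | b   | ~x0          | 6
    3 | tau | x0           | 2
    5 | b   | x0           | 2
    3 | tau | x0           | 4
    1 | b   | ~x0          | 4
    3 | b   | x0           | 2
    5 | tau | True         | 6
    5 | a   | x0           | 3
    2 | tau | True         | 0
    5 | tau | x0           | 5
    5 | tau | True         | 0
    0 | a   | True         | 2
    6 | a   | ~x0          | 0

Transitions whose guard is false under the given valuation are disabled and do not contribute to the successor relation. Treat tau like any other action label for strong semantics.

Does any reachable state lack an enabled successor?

Reach set: {0,2,6}
  0: a→2  [1 out]
  2: b→6  tau→0  [2 out]
  6: a→0  [1 out]

Answer: DEADLOCK-FREE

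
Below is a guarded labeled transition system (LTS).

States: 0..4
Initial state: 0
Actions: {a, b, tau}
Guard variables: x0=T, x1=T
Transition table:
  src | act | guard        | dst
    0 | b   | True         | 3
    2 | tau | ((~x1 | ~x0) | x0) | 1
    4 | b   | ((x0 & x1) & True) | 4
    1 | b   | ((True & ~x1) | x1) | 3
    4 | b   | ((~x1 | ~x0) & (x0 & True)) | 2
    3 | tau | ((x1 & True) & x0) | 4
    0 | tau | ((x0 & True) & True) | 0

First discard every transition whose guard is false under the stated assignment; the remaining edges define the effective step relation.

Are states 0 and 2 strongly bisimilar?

Answer: NOT BISIMILAR

Working:
Bisimulation quotient by refinement:
  round 0: {{0,1,2,3,4}}
  round 1: {{0},{1,4},{2,3}}
  round 2: {{0},{1},{2,3},{4}}
  round 3: {{0},{1},{2},{3},{4}}
Fixed point at round 4; 5 class(es).
0∈{0}, 2∈{2}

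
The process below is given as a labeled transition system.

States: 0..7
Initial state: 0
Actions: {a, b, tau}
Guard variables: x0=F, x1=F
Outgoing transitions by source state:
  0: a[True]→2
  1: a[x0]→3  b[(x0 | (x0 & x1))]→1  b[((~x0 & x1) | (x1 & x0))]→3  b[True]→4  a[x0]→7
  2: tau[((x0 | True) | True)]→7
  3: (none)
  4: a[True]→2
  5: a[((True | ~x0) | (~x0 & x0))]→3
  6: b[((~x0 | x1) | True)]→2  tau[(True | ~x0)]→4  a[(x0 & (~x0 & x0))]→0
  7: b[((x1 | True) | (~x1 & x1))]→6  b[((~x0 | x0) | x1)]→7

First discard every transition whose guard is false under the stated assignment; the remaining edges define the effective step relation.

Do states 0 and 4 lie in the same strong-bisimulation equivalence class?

Refine partition for ~:
  π0 = {{0,1,2,3,4,5,6,7}}
  π1 = {{0,4,5},{1,7},{2},{3},{6}}
  π2 = {{0,4},{1},{2},{3},{5},{6},{7}}
7 equivalence class(es) (converged in 3)
0∈{0,4}, 4∈{0,4}

Answer: BISIMILAR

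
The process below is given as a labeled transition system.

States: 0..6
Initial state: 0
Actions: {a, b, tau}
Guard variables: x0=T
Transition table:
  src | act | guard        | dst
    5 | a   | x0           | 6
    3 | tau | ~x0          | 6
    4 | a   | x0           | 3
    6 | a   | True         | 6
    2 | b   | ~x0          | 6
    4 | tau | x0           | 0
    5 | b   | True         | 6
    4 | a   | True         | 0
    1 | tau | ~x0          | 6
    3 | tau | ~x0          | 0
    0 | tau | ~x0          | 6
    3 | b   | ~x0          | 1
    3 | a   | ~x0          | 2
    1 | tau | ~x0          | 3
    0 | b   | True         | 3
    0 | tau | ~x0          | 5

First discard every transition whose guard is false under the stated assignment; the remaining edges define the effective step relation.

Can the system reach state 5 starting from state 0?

Answer: UNREACHABLE

Working:
After dropping false guards: 7 live edges.
L0 = {0}
L1 = {3}  now seen {0,3}
Reach set: {0,3}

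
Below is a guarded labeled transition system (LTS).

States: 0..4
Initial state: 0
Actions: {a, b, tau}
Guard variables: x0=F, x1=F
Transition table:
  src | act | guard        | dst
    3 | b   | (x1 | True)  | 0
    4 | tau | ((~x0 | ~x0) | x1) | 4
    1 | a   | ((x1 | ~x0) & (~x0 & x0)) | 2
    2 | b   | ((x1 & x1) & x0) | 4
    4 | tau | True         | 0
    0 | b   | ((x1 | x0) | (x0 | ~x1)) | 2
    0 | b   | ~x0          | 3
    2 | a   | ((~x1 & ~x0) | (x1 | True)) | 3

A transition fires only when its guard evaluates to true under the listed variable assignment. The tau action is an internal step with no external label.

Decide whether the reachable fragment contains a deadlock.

Reach set: {0,2,3}
  0: b→2  b→3  [2 out]
  2: a→3  [1 out]
  3: b→0  [1 out]

Answer: DEADLOCK-FREE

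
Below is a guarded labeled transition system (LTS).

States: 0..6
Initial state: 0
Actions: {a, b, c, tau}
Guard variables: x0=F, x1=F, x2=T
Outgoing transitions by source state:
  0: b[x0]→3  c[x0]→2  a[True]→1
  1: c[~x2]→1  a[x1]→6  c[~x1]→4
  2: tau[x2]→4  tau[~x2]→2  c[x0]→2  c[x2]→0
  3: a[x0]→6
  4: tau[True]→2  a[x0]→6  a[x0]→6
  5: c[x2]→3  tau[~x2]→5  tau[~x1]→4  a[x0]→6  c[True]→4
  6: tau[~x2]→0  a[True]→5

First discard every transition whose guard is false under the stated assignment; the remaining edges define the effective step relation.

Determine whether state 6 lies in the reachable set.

Guard filter leaves 9 enabled edge(s).
depth 0: {0}
depth 1: {1}  total {0,1}
depth 2: {4}  total {0,1,4}
depth 3: {2}  total {0,1,2,4}
Reach set: {0,1,2,4}

Answer: UNREACHABLE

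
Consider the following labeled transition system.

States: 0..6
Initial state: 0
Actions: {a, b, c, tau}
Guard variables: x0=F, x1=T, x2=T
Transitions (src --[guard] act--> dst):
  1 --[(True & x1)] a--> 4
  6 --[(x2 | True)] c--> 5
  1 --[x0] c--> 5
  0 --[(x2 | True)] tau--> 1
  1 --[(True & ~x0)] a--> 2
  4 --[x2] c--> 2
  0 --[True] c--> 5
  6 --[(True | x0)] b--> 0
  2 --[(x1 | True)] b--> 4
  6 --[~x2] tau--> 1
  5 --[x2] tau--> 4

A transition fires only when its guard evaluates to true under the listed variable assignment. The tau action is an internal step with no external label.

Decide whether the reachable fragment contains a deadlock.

Answer: DEADLOCK-FREE

Analysis:
Reach set: {0,1,2,4,5}
  0: c→5  tau→1  [2 exit(s)]
  1: a→2  a→4  [2 exit(s)]
  2: b→4  [1 exit(s)]
  4: c→2  [1 exit(s)]
  5: tau→4  [1 exit(s)]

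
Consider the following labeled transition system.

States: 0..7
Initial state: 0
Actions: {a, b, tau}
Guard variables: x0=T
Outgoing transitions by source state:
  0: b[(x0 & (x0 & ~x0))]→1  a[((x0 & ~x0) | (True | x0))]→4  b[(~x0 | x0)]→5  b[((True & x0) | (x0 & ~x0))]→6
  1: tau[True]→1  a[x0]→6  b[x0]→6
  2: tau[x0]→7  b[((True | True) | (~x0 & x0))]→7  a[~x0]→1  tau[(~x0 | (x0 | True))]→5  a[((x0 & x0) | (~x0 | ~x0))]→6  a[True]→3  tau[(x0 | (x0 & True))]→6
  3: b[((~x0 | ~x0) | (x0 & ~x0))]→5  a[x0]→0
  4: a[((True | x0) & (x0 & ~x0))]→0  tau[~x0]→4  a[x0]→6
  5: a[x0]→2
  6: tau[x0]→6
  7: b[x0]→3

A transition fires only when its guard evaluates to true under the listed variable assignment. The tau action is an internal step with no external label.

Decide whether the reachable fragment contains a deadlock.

Answer: DEADLOCK-FREE

Trace:
Reach set: {0,2,3,4,5,6,7}
  0: a→4  b→5  b→6  [3 exit(s)]
  2: a→3  a→6  b→7  tau→5  tau→6  tau→7  [6 exit(s)]
  3: a→0  [1 exit(s)]
  4: a→6  [1 exit(s)]
  5: a→2  [1 exit(s)]
  6: tau→6  [1 exit(s)]
  7: b→3  [1 exit(s)]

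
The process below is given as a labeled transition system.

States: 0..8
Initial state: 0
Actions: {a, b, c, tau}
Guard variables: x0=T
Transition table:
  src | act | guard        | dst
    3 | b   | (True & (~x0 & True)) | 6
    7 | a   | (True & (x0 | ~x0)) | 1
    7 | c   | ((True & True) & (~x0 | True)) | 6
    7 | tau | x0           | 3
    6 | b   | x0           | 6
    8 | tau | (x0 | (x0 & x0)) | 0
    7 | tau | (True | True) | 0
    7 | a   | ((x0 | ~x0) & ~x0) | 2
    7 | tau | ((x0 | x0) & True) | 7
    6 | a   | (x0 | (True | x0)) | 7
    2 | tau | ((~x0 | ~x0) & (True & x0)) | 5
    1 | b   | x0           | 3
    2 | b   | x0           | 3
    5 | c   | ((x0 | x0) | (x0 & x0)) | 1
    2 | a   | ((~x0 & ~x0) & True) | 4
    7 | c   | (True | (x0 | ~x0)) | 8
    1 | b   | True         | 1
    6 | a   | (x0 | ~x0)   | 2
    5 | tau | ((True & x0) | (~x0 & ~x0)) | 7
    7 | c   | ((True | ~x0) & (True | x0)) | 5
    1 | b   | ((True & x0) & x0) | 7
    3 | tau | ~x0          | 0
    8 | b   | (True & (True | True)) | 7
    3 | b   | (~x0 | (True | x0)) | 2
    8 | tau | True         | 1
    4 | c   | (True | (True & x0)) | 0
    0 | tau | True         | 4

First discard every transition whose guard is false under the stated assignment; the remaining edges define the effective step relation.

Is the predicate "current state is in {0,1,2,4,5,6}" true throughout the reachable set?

Safe = {0,1,2,4,5,6}
Reachable = {0,4}
  0: safe
  4: safe

Answer: INVARIANT HOLDS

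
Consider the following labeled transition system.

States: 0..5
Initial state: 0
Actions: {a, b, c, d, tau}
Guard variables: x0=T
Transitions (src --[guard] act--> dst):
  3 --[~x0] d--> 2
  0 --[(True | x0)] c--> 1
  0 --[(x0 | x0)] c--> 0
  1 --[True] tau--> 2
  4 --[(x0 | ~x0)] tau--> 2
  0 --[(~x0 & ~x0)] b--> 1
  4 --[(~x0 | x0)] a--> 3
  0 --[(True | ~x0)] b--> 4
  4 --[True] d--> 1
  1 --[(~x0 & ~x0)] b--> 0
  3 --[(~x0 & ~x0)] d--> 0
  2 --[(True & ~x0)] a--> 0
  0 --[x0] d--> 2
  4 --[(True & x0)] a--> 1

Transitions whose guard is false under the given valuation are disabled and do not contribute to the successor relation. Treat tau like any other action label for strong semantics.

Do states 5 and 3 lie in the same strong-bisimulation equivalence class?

Refine partition for ~:
  round 0: {{0,1,2,3,4,5}}
  round 1: {{0},{1},{2,3,5},{4}}
Fixed point at round 2; 4 class(es).
[5]={2,3,5}  [3]={2,3,5}

Answer: BISIMILAR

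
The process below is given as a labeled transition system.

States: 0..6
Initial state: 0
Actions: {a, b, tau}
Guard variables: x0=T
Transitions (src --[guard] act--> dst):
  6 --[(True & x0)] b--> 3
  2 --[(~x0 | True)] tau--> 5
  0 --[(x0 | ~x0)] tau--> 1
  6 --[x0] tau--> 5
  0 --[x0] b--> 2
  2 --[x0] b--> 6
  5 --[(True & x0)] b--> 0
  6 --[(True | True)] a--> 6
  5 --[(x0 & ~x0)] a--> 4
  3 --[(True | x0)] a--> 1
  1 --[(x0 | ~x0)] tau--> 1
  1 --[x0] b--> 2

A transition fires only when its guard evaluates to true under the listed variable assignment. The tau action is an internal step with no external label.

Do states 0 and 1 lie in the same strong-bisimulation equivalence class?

Refine partition for ~:
  round 0: {{0,1,2,3,4,5,6}}
  round 1: {{0,1,2},{3},{4},{5},{6}}
  round 2: {{0,1},{2},{3},{4},{5},{6}}
stable after 3 split(s): 6 block(s)
[0]={0,1}  [1]={0,1}

Answer: BISIMILAR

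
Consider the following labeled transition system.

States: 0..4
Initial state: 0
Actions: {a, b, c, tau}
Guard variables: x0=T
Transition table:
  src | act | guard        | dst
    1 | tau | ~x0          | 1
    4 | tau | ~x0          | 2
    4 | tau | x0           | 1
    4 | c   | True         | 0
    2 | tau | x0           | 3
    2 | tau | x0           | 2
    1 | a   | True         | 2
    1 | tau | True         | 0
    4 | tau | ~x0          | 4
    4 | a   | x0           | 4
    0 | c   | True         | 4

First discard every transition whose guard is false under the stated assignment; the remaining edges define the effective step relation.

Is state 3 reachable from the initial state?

Answer: REACHABLE

Analysis:
Guard filter leaves 8 enabled edge(s).
L0 = {0}
L1 = {4}  now seen {0,4}
L2 = {1}  now seen {0,1,4}
L3 = {2}  now seen {0,1,2,4}
L4 = {3}  now seen {0,1,2,3,4}
Reachable = {0,1,2,3,4}
Path to 3: c·tau·a·tau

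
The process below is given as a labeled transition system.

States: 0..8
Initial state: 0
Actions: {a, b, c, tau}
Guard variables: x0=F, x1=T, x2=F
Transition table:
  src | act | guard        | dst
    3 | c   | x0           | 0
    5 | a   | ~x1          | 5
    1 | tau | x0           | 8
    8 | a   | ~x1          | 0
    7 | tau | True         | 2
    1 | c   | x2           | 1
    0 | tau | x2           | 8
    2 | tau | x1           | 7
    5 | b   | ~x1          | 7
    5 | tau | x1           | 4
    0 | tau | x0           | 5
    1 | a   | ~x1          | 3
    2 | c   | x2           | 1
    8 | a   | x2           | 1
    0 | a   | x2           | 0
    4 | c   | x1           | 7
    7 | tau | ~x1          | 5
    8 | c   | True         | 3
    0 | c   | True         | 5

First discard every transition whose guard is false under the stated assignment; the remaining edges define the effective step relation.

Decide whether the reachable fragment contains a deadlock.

Answer: DEADLOCK-FREE

Working:
R = {0,2,4,5,7}
  0: c→5  [deg 1]
  2: tau→7  [deg 1]
  4: c→7  [deg 1]
  5: tau→4  [deg 1]
  7: tau→2  [deg 1]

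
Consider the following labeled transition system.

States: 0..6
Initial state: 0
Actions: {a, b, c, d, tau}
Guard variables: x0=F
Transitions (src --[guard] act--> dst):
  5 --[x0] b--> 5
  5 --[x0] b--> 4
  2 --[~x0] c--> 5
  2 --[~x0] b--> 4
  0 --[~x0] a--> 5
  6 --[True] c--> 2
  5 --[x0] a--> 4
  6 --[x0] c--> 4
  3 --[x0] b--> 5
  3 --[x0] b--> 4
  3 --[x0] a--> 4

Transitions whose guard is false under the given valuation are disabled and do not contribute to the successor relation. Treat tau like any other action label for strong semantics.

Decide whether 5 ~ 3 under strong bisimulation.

Compute ~ classes (split until stable):
  round 0: {{0,1,2,3,4,5,6}}
  round 1: {{0},{1,3,4,5},{2},{6}}
Fixed point at round 2; 4 class(es).
class of 5: {1,3,4,5}; class of 3: {1,3,4,5}

Answer: BISIMILAR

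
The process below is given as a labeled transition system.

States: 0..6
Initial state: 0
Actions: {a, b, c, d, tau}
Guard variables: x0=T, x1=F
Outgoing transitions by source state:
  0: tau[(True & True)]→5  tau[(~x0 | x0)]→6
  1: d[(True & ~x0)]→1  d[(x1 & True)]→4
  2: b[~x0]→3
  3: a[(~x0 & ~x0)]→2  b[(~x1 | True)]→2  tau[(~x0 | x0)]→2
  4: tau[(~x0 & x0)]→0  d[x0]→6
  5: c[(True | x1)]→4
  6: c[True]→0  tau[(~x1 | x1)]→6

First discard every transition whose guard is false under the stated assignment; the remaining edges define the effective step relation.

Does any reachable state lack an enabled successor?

Reach set: {0,4,5,6}
  0: tau→5  tau→6  [deg 2]
  4: d→6  [deg 1]
  5: c→4  [deg 1]
  6: c→0  tau→6  [deg 2]

Answer: DEADLOCK-FREE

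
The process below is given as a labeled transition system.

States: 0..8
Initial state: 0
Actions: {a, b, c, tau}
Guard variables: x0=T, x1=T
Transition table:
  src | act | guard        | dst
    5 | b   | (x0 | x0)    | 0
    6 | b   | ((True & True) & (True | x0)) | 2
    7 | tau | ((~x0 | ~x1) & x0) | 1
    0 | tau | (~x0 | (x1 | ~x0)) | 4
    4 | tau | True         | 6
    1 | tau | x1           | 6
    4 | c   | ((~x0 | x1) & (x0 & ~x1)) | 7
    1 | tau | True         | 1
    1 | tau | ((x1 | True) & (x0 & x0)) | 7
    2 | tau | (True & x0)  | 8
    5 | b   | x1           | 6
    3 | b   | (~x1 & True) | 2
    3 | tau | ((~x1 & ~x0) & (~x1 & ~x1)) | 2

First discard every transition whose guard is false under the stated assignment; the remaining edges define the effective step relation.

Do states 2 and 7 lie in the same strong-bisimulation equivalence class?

Answer: NOT BISIMILAR

Working:
Refine partition for ~:
  π0 = {{0,1,2,3,4,5,6,7,8}}
  π1 = {{0,1,2,4},{3,7,8},{5,6}}
  π2 = {{0},{1},{2},{3,7,8},{4},{5},{6}}
7 equivalence class(es) (converged in 3)
[2]={2}  [7]={3,7,8}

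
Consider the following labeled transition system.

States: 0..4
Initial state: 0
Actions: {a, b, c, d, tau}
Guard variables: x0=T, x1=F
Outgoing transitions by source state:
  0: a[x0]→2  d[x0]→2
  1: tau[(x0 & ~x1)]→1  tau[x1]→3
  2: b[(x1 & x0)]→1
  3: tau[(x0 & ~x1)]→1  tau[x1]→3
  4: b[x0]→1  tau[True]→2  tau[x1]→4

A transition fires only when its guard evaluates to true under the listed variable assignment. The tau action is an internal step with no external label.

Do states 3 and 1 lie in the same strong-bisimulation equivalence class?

Refine partition for ~:
  π0 = {{0,1,2,3,4}}
  π1 = {{0},{1,3},{2},{4}}
stable after 2 split(s): 4 block(s)
3∈{1,3}, 1∈{1,3}

Answer: BISIMILAR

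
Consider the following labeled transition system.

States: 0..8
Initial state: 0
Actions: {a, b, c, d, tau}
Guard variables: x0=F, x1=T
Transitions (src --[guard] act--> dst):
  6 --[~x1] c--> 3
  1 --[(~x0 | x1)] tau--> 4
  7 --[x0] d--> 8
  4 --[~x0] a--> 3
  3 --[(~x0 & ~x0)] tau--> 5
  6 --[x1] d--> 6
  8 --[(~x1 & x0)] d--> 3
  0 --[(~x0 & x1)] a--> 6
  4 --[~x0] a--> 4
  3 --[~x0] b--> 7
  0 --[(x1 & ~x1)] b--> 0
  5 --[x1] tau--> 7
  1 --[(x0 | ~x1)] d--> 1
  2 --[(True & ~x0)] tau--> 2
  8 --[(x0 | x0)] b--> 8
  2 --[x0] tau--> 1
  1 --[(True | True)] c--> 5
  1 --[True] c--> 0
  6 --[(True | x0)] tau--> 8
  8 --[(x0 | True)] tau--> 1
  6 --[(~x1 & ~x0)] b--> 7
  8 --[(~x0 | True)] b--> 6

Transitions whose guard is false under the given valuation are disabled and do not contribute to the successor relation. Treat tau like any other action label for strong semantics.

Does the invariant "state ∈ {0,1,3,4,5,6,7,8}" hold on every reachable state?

Answer: INVARIANT HOLDS

Analysis:
Allowed set {0,1,3,4,5,6,7,8}
R = {0,1,3,4,5,6,7,8}
  0: ok
  1: ok
  3: ok
  4: ok
  5: ok
  6: ok
  7: ok
  8: ok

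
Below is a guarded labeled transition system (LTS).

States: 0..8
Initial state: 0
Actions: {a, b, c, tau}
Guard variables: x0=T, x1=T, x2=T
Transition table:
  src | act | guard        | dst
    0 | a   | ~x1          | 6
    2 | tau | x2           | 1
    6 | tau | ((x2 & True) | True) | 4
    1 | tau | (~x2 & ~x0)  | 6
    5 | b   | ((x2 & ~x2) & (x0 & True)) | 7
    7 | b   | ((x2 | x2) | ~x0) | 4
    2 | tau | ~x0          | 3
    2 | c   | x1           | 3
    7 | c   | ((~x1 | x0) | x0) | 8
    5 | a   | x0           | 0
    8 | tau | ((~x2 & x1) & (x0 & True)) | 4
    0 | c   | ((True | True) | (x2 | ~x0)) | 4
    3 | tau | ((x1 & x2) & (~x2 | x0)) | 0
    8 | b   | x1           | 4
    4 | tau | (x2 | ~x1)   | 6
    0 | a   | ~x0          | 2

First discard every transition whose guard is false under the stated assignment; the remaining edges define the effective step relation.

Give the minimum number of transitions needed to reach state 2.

BFS to 2:
  L0 = {0}
  L1 = {4}
  L2 = {6}
2 never appears.

Answer: UNREACHABLE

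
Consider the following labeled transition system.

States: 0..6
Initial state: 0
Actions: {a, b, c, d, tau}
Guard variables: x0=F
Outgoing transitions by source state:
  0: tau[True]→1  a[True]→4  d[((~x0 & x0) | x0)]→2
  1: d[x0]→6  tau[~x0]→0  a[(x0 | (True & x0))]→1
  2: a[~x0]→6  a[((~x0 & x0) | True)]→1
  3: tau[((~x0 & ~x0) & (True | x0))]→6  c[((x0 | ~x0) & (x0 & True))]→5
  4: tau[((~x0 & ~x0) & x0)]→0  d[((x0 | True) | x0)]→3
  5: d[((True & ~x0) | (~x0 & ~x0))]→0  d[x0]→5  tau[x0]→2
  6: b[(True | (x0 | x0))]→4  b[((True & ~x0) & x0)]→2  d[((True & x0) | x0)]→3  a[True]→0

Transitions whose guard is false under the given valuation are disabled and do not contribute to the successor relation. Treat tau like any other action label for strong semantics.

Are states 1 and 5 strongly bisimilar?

Answer: NOT BISIMILAR

Trace:
Refine partition for ~:
  π0 = {{0,1,2,3,4,5,6}}
  π1 = {{0},{1,3},{2},{4,5},{6}}
  π2 = {{0},{1},{2},{3},{4},{5},{6}}
Fixed point at round 3; 7 class(es).
[1]={1}  [5]={5}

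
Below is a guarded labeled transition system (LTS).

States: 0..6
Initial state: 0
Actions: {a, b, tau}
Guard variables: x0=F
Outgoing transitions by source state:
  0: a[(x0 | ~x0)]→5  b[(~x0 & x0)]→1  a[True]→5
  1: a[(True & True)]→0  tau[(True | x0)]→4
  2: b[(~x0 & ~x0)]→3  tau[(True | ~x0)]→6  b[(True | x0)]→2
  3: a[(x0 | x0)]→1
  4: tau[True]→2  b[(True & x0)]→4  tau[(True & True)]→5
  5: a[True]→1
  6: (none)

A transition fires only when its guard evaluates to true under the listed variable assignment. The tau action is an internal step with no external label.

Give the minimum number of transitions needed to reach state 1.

Answer: 2

Trace:
BFS to 1:
  Layer 0: {0}
  Layer 1: {5}
  Layer 2: {1}
depth(1)=2, e.g. a·a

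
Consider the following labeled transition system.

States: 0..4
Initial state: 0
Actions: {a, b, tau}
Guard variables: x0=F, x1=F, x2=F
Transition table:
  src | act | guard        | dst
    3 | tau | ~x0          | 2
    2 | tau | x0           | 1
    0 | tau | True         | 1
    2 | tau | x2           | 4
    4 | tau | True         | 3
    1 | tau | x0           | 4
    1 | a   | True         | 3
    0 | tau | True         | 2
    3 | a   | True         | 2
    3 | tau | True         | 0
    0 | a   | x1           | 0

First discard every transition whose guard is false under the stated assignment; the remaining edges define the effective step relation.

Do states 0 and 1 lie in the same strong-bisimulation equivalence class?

Bisimulation quotient by refinement:
  round 0: {{0,1,2,3,4}}
  round 1: {{0,4},{1},{2},{3}}
  round 2: {{0},{1},{2},{3},{4}}
stable after 3 split(s): 5 block(s)
[0]={0}  [1]={1}

Answer: NOT BISIMILAR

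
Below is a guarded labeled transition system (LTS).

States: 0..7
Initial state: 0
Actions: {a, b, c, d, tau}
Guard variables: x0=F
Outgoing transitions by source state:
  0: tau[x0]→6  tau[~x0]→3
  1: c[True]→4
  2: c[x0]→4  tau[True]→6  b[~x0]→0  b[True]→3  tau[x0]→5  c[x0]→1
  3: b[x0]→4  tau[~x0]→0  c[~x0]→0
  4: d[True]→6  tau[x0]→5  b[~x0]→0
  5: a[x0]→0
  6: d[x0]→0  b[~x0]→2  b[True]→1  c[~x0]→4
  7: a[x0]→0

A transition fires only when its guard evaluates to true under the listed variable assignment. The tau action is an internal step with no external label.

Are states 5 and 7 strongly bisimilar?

Answer: BISIMILAR

Trace:
Bisimulation quotient by refinement:
  round 0: {{0,1,2,3,4,5,6,7}}
  round 1: {{0},{1},{2},{3},{4},{5,7},{6}}
7 equivalence class(es) (converged in 2)
[5]={5,7}  [7]={5,7}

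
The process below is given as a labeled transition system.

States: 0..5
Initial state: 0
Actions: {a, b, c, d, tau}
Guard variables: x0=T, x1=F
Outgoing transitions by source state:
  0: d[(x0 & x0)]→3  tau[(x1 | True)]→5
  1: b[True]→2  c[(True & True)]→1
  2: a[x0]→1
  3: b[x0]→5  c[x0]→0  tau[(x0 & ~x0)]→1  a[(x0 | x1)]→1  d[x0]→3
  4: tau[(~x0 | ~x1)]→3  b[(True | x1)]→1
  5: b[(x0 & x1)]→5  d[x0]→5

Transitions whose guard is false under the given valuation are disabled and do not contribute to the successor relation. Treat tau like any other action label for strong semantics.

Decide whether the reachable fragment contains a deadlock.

Answer: DEADLOCK-FREE

Working:
R = {0,1,2,3,5}
  0: d→3  tau→5  [deg 2]
  1: b→2  c→1  [deg 2]
  2: a→1  [deg 1]
  3: a→1  b→5  c→0  d→3  [deg 4]
  5: d→5  [deg 1]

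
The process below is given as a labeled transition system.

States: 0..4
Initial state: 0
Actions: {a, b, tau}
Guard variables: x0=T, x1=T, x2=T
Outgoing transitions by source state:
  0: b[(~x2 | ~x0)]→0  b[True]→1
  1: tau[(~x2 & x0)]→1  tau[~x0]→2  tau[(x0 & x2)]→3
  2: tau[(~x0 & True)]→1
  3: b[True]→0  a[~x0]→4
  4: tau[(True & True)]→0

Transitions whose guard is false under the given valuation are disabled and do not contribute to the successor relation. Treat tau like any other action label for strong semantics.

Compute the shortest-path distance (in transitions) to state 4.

Answer: UNREACHABLE

Trace:
Layered search for 4:
  depth 0: {0}
  depth 1: {1}
  depth 2: {3}
4 never appears.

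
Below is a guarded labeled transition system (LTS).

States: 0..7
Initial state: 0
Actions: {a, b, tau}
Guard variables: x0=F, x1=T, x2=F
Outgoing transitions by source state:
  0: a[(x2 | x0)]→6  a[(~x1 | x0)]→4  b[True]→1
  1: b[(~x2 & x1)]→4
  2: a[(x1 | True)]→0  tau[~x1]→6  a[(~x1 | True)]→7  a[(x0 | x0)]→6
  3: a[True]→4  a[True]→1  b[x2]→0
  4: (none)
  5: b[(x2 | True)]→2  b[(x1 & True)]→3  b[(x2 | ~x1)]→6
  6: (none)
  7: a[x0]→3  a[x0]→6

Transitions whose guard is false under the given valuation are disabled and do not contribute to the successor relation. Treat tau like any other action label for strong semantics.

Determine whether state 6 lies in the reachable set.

After dropping false guards: 8 live edges.
depth 0: {0}
depth 1: {1}  now seen {0,1}
depth 2: {4}  now seen {0,1,4}
Reachable = {0,1,4}

Answer: UNREACHABLE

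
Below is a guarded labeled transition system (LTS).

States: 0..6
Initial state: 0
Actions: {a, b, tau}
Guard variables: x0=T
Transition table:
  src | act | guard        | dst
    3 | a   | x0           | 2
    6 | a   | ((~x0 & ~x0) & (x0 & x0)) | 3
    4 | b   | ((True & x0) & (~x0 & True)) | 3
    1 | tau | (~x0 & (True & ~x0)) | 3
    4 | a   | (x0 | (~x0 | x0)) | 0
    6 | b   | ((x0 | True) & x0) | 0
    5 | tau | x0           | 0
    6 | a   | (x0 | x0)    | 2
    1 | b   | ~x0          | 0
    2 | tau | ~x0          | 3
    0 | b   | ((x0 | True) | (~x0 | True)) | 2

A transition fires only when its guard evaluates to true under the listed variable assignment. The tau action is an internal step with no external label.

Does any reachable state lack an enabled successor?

Answer: DEADLOCK at state 2

Trace:
Reachable = {0,2}
  0: b→2  [1 exit(s)]
  2: ∅  [STUCK]
Path to 2: b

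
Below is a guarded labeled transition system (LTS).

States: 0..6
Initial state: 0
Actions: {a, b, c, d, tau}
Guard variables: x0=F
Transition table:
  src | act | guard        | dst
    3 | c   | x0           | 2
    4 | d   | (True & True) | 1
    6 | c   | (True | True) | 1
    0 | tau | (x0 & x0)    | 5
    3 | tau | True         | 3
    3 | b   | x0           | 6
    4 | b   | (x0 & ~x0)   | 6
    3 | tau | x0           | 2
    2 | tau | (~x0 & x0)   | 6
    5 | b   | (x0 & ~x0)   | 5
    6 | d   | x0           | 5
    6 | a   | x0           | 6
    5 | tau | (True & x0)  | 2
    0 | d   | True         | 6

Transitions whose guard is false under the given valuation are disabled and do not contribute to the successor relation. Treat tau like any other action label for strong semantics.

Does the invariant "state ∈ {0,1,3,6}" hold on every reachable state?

Answer: INVARIANT HOLDS

Working:
Inv-set: {0,1,3,6}
R = {0,1,6}
  0: ok
  1: ok
  6: ok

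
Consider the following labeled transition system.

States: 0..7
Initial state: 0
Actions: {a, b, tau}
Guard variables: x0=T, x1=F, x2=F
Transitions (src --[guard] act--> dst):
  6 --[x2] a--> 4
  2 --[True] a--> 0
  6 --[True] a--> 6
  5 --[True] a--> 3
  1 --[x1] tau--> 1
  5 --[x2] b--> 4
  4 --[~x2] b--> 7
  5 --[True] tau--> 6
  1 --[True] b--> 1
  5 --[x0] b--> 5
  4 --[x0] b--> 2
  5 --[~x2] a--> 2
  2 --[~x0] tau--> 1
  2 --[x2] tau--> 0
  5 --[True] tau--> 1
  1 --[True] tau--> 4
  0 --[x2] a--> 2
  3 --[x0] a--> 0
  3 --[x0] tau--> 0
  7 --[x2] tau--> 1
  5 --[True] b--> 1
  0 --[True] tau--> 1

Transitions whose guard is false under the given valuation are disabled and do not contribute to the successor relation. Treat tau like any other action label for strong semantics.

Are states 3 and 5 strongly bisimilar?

Bisimulation quotient by refinement:
  round 0: {{0,1,2,3,4,5,6,7}}
  round 1: {{0},{1},{2,6},{3},{4},{5},{7}}
  round 2: {{0},{1},{2},{3},{4},{5},{6},{7}}
Fixed point at round 3; 8 class(es).
3∈{3}, 5∈{5}

Answer: NOT BISIMILAR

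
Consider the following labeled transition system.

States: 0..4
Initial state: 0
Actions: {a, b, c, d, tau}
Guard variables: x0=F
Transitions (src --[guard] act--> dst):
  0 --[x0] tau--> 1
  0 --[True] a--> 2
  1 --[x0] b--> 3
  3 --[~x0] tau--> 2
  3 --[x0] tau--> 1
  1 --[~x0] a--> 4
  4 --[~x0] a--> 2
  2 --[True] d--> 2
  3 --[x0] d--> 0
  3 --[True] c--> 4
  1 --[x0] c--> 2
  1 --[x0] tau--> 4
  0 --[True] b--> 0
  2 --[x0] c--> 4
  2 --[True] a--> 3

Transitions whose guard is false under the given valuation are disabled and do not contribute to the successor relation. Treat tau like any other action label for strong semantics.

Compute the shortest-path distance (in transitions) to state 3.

Breadth-first toward 3:
  Layer 0: {0}
  Layer 1: {2}
  Layer 2: {3}
depth(3)=2, e.g. a·a

Answer: 2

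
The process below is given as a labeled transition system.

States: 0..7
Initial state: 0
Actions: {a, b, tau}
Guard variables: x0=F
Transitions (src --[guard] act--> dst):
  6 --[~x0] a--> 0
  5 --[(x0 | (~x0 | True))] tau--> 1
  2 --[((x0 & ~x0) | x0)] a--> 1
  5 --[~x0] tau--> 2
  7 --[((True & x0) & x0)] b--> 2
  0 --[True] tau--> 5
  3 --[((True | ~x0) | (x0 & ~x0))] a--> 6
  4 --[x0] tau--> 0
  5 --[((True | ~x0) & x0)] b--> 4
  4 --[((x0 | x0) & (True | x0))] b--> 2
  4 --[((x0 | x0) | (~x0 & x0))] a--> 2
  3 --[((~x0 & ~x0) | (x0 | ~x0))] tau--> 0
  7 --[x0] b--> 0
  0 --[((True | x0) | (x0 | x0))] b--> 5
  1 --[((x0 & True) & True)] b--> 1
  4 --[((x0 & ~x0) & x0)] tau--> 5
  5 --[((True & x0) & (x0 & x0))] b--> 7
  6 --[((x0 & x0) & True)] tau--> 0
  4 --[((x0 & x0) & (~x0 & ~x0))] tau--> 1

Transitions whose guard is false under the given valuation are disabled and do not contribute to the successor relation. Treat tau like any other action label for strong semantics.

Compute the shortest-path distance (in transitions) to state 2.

BFS to 2:
  L0 = {0}
  L1 = {5}
  L2 = {1,2}
depth(2)=2, e.g. b·tau

Answer: 2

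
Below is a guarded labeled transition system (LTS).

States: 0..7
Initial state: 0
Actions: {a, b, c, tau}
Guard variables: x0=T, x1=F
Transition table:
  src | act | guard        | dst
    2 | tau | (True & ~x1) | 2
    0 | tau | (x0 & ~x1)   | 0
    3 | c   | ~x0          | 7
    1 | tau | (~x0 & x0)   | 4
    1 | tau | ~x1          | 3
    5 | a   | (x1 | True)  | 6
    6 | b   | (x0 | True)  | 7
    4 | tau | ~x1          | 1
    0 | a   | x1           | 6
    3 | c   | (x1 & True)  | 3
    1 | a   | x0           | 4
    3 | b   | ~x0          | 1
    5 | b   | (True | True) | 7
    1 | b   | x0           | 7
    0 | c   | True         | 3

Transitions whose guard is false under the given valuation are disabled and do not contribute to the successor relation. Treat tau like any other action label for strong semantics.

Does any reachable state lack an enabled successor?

Answer: DEADLOCK at state 3

Analysis:
Reachable = {0,3}
  0: c→3  tau→0  [deg 2]
  3: ∅  [STUCK]
Path to 3: c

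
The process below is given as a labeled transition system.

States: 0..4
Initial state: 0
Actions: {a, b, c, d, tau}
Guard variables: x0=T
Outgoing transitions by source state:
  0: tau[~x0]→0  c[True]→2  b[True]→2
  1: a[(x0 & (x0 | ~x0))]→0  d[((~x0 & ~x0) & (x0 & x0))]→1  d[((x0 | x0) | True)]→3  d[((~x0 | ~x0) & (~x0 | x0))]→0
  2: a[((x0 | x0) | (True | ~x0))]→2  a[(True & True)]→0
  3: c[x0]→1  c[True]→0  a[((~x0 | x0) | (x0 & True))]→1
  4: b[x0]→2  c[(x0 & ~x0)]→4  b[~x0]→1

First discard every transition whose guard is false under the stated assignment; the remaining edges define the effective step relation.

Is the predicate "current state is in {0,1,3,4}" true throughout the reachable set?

Answer: INVARIANT VIOLATED at state 2

Working:
Safe = {0,1,3,4}
Reach set: {0,2}
  0: safe
  2: outside
witness against invariant: c → 2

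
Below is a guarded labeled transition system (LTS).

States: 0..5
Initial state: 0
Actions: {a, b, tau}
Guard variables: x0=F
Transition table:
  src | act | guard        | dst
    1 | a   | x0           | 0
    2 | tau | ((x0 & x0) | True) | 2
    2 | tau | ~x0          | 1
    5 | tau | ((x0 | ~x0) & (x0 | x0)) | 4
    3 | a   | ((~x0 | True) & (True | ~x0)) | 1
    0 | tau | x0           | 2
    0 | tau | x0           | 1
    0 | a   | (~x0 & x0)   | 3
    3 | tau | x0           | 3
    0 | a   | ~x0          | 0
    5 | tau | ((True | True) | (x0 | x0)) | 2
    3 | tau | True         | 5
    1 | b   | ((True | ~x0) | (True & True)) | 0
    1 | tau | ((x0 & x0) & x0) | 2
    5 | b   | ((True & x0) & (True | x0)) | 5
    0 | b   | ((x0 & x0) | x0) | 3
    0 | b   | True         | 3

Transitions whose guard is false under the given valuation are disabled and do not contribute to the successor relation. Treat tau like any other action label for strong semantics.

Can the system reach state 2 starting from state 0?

Answer: REACHABLE

Analysis:
8 transition(s) survive guard evaluation.
depth 0: {0}
depth 1: {3}  now seen {0,3}
depth 2: {1,5}  now seen {0,1,3,5}
depth 3: {2}  now seen {0,1,2,3,5}
Reach set: {0,1,2,3,5}
Path to 2: b·tau·tau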